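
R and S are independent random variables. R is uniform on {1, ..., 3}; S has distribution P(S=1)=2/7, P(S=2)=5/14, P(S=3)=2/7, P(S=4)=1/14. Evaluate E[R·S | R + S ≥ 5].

57/8

P(R + S ≥ 5) = 8/21.
Summing RS·P(x,y) over outcomes with R + S ≥ 5 gives 19/7.
E[R·S | R + S ≥ 5] = (19/7) / (8/21) = 57/8.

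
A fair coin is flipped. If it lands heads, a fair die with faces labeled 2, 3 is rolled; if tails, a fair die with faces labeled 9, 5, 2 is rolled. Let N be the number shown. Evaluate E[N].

47/12

E[N | heads] = (2+3)/2 = 5/2.
E[N | tails] = (9+5+2)/3 = 16/3.
By the law of total expectation,
E[N] = (1/2)·(5/2) + (1/2)·(16/3) = 47/12.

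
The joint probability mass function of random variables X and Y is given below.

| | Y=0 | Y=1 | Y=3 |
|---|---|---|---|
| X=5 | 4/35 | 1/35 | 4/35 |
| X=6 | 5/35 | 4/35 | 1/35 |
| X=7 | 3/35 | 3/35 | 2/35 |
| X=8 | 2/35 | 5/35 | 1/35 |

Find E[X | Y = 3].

6

P(Y = 3) = 8/35.
Σ X·P over the event = 5·(4/35) + 6·(1/35) + 7·(2/35) + 8·(1/35) = 48/35.
E[X | Y = 3] = (48/35) / (8/35) = 6.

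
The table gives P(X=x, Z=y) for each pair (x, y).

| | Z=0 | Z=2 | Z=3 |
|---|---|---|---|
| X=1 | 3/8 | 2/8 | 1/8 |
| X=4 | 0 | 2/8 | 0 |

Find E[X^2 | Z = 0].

P(Z = 0) = 3/8.
Σ X^2·P over the event = 1·(3/8) = 3/8.
E[X^2 | Z = 0] = (3/8) / (3/8) = 1.

1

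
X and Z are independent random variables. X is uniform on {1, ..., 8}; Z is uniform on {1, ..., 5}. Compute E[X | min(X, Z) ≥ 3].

11/2

P(min(X, Z) ≥ 3) = 9/20.
Summing X·P(x,y) over outcomes with min(X, Z) ≥ 3 gives 99/40.
E[X | min(X, Z) ≥ 3] = (99/40) / (9/20) = 11/2.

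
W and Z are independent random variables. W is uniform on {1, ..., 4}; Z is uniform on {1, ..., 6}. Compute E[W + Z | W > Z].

5

P(W > Z) = 1/4.
Summing (W+Z)·P(x,y) over outcomes with W > Z gives 5/4.
E[W + Z | W > Z] = (5/4) / (1/4) = 5.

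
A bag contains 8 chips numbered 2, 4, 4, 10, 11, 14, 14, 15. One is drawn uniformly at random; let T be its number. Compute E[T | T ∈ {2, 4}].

10/3

P(T ∈ {2, 4}) = 3/8.
Σ over the event: 2·1/8 + 4·1/4 = 5/4.
E[T | T ∈ {2, 4}] = (5/4) / (3/8) = 10/3.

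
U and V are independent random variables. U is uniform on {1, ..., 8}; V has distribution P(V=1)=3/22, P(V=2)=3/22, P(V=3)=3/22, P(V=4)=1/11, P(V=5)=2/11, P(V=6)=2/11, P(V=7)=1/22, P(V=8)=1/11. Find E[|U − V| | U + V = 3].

1

P(U + V = 3) = 3/88.
Summing |U−V|·P(x,y) over outcomes with U + V = 3 gives 3/88.
E[|U − V| | U + V = 3] = (3/88) / (3/88) = 1.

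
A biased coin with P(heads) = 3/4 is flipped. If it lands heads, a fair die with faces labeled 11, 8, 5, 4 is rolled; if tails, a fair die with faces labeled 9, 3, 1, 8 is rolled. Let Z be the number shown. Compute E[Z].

E[Z | heads] = (11+8+5+4)/4 = 7.
E[Z | tails] = (9+3+1+8)/4 = 21/4.
E[Z] = (3/4)·(7) + (1/4)·(21/4) = 105/16.

105/16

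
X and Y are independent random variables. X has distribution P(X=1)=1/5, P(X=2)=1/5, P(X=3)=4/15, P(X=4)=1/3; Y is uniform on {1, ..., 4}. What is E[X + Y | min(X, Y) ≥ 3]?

P(min(X, Y) ≥ 3) = 3/10.
Summing (X+Y)·P(x,y) over outcomes with min(X, Y) ≥ 3 gives 127/60.
E[X + Y | min(X, Y) ≥ 3] = (127/60) / (3/10) = 127/18.

127/18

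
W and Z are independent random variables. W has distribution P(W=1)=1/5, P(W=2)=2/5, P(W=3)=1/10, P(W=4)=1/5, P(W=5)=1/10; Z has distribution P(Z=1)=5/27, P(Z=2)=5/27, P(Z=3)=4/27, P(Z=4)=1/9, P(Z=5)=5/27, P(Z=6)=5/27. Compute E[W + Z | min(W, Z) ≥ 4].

P(min(W, Z) ≥ 4) = 13/90.
Summing (W+Z)·P(x,y) over outcomes with min(W, Z) ≥ 4 gives 37/27.
E[W + Z | min(W, Z) ≥ 4] = (37/27) / (13/90) = 370/39.

370/39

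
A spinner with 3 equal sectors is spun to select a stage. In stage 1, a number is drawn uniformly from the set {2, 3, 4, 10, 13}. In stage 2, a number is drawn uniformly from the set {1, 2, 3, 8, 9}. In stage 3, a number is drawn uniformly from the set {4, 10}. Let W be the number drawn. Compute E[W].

E[W | stage 1] = (2+3+4+10+13)/5 = 32/5.
E[W | stage 2] = (1+2+3+8+9)/5 = 23/5.
E[W | stage 3] = (4+10)/2 = 7.
E[W] = (1/3)·(32/5) + (1/3)·(23/5) + (1/3)·(7) = 6.

6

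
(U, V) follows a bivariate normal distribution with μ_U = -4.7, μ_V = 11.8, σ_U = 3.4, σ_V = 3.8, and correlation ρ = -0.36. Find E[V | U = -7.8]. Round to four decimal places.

13.0473

E[V | U=x] = μ_V + ρ(σ_V/σ_U)(x − μ_U) for jointly normal variables.
E[V | U=-7.8] = 11.8 + (-0.36)·(3.8/3.4)·(-7.8 − (-4.7)) = 11.8 + (-0.40235)·(-3.1) = 13.0473.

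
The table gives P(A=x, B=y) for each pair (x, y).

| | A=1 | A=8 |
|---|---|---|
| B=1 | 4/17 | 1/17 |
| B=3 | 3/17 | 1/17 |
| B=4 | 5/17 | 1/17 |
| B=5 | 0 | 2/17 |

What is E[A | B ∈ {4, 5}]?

29/8

P(B ∈ {4, 5}) = 8/17.
Σ A·P over the event = 1·(5/17) + 8·(1/17) + 8·(2/17) = 29/17.
E[A | B ∈ {4, 5}] = (29/17) / (8/17) = 29/8.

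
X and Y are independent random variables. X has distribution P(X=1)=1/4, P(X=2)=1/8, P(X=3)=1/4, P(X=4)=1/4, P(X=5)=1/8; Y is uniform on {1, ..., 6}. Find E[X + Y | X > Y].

P(X > Y) = 5/16.
Summing (X+Y)·P(x,y) over outcomes with X > Y gives 29/16.
E[X + Y | X > Y] = (29/16) / (5/16) = 29/5.

29/5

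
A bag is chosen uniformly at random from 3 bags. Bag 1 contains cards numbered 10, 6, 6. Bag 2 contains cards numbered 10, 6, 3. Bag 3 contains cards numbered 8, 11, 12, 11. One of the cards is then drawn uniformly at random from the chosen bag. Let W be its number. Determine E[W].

145/18

E[W | bag 1] = (10+6+6)/3 = 22/3.
E[W | bag 2] = (10+6+3)/3 = 19/3.
E[W | bag 3] = (8+11+12+11)/4 = 21/2.
By the law of total expectation,
E[W] = (1/3)·(22/3) + (1/3)·(19/3) + (1/3)·(21/2) = 145/18.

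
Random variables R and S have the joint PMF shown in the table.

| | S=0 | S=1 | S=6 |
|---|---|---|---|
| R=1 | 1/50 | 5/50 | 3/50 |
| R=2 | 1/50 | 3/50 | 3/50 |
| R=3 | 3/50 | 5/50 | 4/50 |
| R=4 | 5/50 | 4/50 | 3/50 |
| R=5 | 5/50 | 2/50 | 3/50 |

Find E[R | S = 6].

P(S = 6) = 8/25.
Σ R·P over the event = 1·(3/50) + 2·(3/50) + 3·(4/50) + 4·(3/50) + 5·(3/50) = 24/25.
E[R | S = 6] = (24/25) / (8/25) = 3.

3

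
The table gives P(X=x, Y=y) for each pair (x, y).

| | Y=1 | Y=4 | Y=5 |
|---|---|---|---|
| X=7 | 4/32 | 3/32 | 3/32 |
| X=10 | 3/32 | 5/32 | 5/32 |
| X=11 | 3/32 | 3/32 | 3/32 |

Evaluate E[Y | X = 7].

P(X = 7) = 5/16.
Σ Y·P over the event = 1·(4/32) + 4·(3/32) + 5·(3/32) = 31/32.
E[Y | X = 7] = (31/32) / (5/16) = 31/10.

31/10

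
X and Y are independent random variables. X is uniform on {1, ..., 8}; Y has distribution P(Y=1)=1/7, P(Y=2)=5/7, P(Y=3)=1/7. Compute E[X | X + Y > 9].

P(X + Y > 9) = 1/8.
Summing X·P(x,y) over outcomes with X + Y > 9 gives 55/56.
E[X | X + Y > 9] = (55/56) / (1/8) = 55/7.

55/7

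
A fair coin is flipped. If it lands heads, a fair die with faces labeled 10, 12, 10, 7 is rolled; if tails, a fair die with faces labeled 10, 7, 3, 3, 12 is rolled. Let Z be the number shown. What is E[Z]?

E[Z | heads] = (10+12+10+7)/4 = 39/4.
E[Z | tails] = (10+7+3+3+12)/5 = 7.
E[Z] = (1/2)·(39/4) + (1/2)·(7) = 67/8.

67/8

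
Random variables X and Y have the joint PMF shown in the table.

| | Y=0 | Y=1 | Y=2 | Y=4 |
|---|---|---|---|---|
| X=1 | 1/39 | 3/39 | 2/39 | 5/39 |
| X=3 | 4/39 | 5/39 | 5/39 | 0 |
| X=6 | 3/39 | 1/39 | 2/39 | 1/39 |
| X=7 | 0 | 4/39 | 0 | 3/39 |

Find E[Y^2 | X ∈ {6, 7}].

P(X ∈ {6, 7}) = 14/39.
Σ Y^2·P over the event = 0·(3/39) + 1·(1/39) + 4·(2/39) + 16·(1/39) + 1·(4/39) + 16·(3/39) = 77/39.
E[Y^2 | X ∈ {6, 7}] = (77/39) / (14/39) = 11/2.

11/2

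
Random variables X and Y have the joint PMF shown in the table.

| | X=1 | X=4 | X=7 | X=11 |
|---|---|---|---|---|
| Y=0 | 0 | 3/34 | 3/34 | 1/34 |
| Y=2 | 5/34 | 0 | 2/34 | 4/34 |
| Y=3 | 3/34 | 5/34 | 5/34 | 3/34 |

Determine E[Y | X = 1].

P(X = 1) = 4/17.
Σ Y·P over the event = 2·(5/34) + 3·(3/34) = 19/34.
E[Y | X = 1] = (19/34) / (4/17) = 19/8.

19/8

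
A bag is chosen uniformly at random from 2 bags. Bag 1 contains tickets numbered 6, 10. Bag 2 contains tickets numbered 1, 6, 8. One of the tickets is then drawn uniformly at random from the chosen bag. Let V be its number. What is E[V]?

E[V | bag 1] = (6+10)/2 = 8.
E[V | bag 2] = (1+6+8)/3 = 5.
E[V] = (1/2)·(8) + (1/2)·(5) = 13/2.

13/2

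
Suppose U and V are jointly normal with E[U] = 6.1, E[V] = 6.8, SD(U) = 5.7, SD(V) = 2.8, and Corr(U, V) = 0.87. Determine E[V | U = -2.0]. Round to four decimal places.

The regression of V on U has slope ρ·σ_V/σ_U and passes through (μ_U, μ_V).
E[V | U=-2.0] = 6.8 + (0.87)·(2.8/5.7)·(-2.0 − (6.1)) = 6.8 + (0.42737)·(-8.1) = 3.3383.

3.3383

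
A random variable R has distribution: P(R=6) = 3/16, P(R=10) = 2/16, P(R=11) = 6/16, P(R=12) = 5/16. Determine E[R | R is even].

49/5

P(R is even) = 5/8.
Σ over the event: 6·3/16 + 10·1/8 + 12·5/16 = 49/8.
E[R | R is even] = (49/8) / (5/8) = 49/5.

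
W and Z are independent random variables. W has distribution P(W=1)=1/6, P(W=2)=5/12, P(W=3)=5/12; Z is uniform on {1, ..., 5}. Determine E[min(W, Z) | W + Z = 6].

P(W + Z = 6) = 1/5.
Summing min(W,Z)·P(x,y) over outcomes with W + Z = 6 gives 9/20.
E[min(W, Z) | W + Z = 6] = (9/20) / (1/5) = 9/4.

9/4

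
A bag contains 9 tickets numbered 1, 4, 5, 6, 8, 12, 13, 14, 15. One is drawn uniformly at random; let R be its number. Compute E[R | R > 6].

62/5

P(R > 6) = 5/9.
Σ over the event: 8·1/9 + 12·1/9 + 13·1/9 + 14·1/9 + 15·1/9 = 62/9.
E[R | R > 6] = (62/9) / (5/9) = 62/5.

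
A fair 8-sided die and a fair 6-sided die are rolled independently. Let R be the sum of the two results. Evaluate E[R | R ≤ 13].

P(R ≤ 13) = 47/48.
E[R | R ≤ 13] = (185/24) / (47/48) = 370/47.

370/47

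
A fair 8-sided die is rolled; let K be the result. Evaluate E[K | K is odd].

4

Given K is odd, K is equally likely to be any of {1, 3, 5, 7}.
E[K | K is odd] = (1 + 3 + 5 + 7) / 4 = 4.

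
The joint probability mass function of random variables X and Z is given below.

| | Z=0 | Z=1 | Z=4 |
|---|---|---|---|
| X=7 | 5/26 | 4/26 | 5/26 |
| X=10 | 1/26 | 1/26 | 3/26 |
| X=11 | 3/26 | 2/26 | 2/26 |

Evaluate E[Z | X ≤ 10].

37/19

P(X ≤ 10) = 19/26.
Σ Z·P over the event = 0·(5/26) + 1·(4/26) + 4·(5/26) + 0·(1/26) + 1·(1/26) + 4·(3/26) = 37/26.
E[Z | X ≤ 10] = (37/26) / (19/26) = 37/19.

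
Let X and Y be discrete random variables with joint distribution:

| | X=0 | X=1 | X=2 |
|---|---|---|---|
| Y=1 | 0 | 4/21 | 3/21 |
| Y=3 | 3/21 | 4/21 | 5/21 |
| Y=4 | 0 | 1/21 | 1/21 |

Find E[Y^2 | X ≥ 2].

P(X ≥ 2) = 3/7.
Σ Y^2·P over the event = 1·(3/21) + 9·(5/21) + 16·(1/21) = 64/21.
E[Y^2 | X ≥ 2] = (64/21) / (3/7) = 64/9.

64/9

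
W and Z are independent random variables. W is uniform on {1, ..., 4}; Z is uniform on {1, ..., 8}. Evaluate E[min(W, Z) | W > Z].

5/3

P(W > Z) = 3/16.
Summing min(W,Z)·P(x,y) over outcomes with W > Z gives 5/16.
E[min(W, Z) | W > Z] = (5/16) / (3/16) = 5/3.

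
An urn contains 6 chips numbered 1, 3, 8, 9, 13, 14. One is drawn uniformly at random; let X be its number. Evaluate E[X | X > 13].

P(X > 13) = 1/6.
Σ over the event: 14·1/6 = 7/3.
E[X | X > 13] = (7/3) / (1/6) = 14.

14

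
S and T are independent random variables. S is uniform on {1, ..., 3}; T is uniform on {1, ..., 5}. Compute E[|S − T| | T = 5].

3

P(T = 5) = 1/5.
Summing |S−T|·P(x,y) over outcomes with T = 5 gives 3/5.
E[|S − T| | T = 5] = (3/5) / (1/5) = 3.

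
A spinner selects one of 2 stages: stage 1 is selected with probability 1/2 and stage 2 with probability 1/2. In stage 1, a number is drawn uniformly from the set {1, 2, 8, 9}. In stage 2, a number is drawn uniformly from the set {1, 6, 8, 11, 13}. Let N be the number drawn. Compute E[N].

E[N | stage 1] = (1+2+8+9)/4 = 5.
E[N | stage 2] = (1+6+8+11+13)/5 = 39/5.
By the law of total expectation,
E[N] = (1/2)·(5) + (1/2)·(39/5) = 32/5.

32/5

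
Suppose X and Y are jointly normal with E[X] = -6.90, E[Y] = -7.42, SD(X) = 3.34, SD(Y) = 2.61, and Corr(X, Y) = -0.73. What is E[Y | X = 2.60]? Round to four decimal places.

For a bivariate normal, E[Y | X=x] = μ_Y + ρ·(σ_Y/σ_X)·(x − μ_X).
E[Y | X=2.60] = -7.42 + (-0.73)·(2.61/3.34)·(2.60 − (-6.90)) = -7.42 + (-0.57045)·(9.5) = -12.8393.

-12.8393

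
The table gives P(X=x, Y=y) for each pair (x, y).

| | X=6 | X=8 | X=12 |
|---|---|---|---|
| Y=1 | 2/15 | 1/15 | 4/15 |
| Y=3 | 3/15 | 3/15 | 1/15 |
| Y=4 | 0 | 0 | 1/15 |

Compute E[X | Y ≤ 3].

P(Y ≤ 3) = 14/15.
Summing X·P(X=x,Y=y) over the conditioning event gives 122/15.
E[X | Y ≤ 3] = (122/15) / (14/15) = 61/7.

61/7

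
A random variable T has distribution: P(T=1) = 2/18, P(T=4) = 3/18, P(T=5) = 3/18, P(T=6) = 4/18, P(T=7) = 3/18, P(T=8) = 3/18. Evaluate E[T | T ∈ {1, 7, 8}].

P(T ∈ {1, 7, 8}) = 4/9.
Σ over the event: 1·1/9 + 7·1/6 + 8·1/6 = 47/18.
E[T | T ∈ {1, 7, 8}] = (47/18) / (4/9) = 47/8.

47/8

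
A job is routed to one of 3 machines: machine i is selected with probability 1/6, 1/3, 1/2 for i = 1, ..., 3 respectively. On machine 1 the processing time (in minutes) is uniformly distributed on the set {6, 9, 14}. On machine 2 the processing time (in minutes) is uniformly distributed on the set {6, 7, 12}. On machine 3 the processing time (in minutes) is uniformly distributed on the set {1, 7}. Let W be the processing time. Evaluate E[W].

115/18

E[W | machine 1] = (6+9+14)/3 = 29/3.
E[W | machine 2] = (6+7+12)/3 = 25/3.
E[W | machine 3] = (1+7)/2 = 4.
By the law of total expectation,
E[W] = (1/6)·(29/3) + (1/3)·(25/3) + (1/2)·(4) = 115/18.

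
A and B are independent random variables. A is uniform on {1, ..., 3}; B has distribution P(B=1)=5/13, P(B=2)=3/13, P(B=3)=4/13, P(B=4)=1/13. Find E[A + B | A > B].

P(A > B) = 1/3.
Summing (A+B)·P(x,y) over outcomes with A > B gives 50/39.
E[A + B | A > B] = (50/39) / (1/3) = 50/13.

50/13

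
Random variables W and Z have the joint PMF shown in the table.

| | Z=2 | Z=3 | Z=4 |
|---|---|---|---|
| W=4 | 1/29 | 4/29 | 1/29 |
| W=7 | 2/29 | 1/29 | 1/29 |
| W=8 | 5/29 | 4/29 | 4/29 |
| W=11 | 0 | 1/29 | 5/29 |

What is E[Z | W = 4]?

P(W = 4) = 6/29.
Σ Z·P over the event = 2·(1/29) + 3·(4/29) + 4·(1/29) = 18/29.
E[Z | W = 4] = (18/29) / (6/29) = 3.

3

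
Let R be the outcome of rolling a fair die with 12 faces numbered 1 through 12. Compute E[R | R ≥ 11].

23/2

Given R ≥ 11, R is equally likely to be any of {11, 12}.
E[R | R ≥ 11] = (11 + 12) / 2 = 23/2.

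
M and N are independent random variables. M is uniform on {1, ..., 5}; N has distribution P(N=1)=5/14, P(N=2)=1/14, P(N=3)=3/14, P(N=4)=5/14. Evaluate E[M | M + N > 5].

P(M + N > 5) = 18/35.
Summing M·P(x,y) over outcomes with M + N > 5 gives 2.
E[M | M + N > 5] = (2) / (18/35) = 35/9.

35/9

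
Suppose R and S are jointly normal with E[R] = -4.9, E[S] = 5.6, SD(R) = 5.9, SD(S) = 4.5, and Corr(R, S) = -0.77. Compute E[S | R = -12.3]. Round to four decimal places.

For a bivariate normal, E[S | R=x] = μ_S + ρ·(σ_S/σ_R)·(x − μ_R).
E[S | R=-12.3] = 5.6 + (-0.77)·(4.5/5.9)·(-12.3 − (-4.9)) = 5.6 + (-0.58729)·(-7.4) = 9.9459.

9.9459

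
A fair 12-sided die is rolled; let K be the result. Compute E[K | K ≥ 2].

Given K ≥ 2, K is equally likely to be any of {2, 3, 4, 5, 6, 7, 8, 9, 10, 11, 12}.
E[K | K ≥ 2] = (2 + 3 + 4 + 5 + 6 + 7 + 8 + 9 + 10 + 11 + 12) / 11 = 7.

7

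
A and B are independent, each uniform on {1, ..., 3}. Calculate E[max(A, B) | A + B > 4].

Outcomes with A + B > 4: (2,3), (3,2), (3,3), each with probability 1/9.
E[max(A, B) | A + B > 4] = (3 + 3 + 3) / 3 = 3.

3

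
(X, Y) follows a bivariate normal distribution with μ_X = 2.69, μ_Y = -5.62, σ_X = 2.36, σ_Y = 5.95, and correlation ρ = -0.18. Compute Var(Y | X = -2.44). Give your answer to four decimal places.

34.2555

Var(Y | X=x) = (1 − ρ²)·σ_Y².
Var(Y | X=-2.44) = (5.95)²·(1 − (-0.18)²) = 35.4025·0.9676 = 34.2555.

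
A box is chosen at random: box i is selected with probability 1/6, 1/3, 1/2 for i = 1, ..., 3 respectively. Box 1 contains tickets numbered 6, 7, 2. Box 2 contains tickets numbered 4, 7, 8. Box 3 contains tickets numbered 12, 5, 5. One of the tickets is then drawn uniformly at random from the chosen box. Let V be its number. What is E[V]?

119/18

E[V | box 1] = (6+7+2)/3 = 5.
E[V | box 2] = (4+7+8)/3 = 19/3.
E[V | box 3] = (12+5+5)/3 = 22/3.
E[V] = (1/6)·(5) + (1/3)·(19/3) + (1/2)·(22/3) = 119/18.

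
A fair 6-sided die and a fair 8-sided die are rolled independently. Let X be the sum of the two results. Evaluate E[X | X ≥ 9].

32/3

P(X ≥ 9) = 7/16.
Σ over the event: 9·1/8 + 10·5/48 + 11·1/12 + 12·1/16 + 13·1/24 + 14·1/48 = 14/3.
E[X | X ≥ 9] = (14/3) / (7/16) = 32/3.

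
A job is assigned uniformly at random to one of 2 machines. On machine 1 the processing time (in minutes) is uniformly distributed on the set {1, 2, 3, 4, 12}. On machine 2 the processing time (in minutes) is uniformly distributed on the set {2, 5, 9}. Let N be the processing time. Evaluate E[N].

E[N | machine 1] = (1+2+3+4+12)/5 = 22/5.
E[N | machine 2] = (2+5+9)/3 = 16/3.
E[N] = (1/2)·(22/5) + (1/2)·(16/3) = 73/15.

73/15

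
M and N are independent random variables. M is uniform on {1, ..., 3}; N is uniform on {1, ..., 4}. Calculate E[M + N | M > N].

4

Outcomes with M > N: (2,1), (3,1), (3,2), each with probability 1/12.
E[M + N | M > N] = (3 + 4 + 5) / 3 = 4.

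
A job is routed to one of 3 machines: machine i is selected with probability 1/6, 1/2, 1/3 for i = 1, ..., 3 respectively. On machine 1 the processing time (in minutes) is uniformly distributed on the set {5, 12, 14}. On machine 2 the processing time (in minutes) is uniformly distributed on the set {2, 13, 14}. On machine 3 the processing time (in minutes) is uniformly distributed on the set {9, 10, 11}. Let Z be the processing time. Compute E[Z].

E[Z | machine 1] = (5+12+14)/3 = 31/3.
E[Z | machine 2] = (2+13+14)/3 = 29/3.
E[Z | machine 3] = (9+10+11)/3 = 10.
E[Z] = (1/6)·(31/3) + (1/2)·(29/3) + (1/3)·(10) = 89/9.

89/9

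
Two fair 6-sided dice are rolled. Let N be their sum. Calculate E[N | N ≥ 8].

28/3

P(N ≥ 8) = 5/12.
Σ over the event: 8·5/36 + 9·1/9 + 10·1/12 + 11·1/18 + 12·1/36 = 35/9.
E[N | N ≥ 8] = (35/9) / (5/12) = 28/3.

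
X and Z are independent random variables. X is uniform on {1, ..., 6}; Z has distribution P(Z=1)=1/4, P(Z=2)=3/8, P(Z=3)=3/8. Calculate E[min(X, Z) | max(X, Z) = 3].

P(max(X, Z) = 3) = 7/24.
Summing min(X,Z)·P(x,y) over outcomes with max(X, Z) = 3 gives 13/24.
E[min(X, Z) | max(X, Z) = 3] = (13/24) / (7/24) = 13/7.

13/7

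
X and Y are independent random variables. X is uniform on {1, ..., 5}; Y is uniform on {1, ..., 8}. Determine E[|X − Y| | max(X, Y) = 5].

20/9

P(max(X, Y) = 5) = 9/40.
Summing |X−Y|·P(x,y) over outcomes with max(X, Y) = 5 gives 1/2.
E[|X − Y| | max(X, Y) = 5] = (1/2) / (9/40) = 20/9.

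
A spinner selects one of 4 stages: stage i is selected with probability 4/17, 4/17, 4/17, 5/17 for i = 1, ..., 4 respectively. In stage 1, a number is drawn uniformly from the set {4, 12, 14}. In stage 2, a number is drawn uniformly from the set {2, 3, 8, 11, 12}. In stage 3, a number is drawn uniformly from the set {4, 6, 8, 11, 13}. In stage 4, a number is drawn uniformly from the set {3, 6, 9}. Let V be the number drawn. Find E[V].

E[V | stage 1] = (4+12+14)/3 = 10.
E[V | stage 2] = (2+3+8+11+12)/5 = 36/5.
E[V | stage 3] = (4+6+8+11+13)/5 = 42/5.
E[V | stage 4] = (3+6+9)/3 = 6.
By the law of total expectation,
E[V] = (4/17)·(10) + (4/17)·(36/5) + (4/17)·(42/5) + (5/17)·(6) = 662/85.

662/85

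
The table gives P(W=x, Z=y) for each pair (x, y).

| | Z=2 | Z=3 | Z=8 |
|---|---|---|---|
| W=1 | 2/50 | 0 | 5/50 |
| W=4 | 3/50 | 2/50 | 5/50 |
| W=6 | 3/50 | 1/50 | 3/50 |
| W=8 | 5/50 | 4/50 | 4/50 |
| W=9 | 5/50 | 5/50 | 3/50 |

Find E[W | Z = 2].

13/2

P(Z = 2) = 9/25.
Σ W·P over the event = 1·(2/50) + 4·(3/50) + 6·(3/50) + 8·(5/50) + 9·(5/50) = 117/50.
E[W | Z = 2] = (117/50) / (9/25) = 13/2.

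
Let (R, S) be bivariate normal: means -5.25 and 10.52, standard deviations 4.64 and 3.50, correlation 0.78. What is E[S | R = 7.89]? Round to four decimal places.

For a bivariate normal, E[S | R=x] = μ_S + ρ·(σ_S/σ_R)·(x − μ_R).
E[S | R=7.89] = 10.52 + (0.78)·(3.50/4.64)·(7.89 − (-5.25)) = 10.52 + (0.58836)·(13.14) = 18.2511.

18.2511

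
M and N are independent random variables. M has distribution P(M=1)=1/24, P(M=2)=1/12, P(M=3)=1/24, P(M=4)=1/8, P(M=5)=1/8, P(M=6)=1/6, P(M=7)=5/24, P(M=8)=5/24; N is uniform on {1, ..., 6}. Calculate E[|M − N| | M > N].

P(M > N) = 35/48.
Summing |M−N|·P(x,y) over outcomes with M > N gives 353/144.
E[|M − N| | M > N] = (353/144) / (35/48) = 353/105.

353/105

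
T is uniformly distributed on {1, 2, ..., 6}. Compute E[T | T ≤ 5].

Given T ≤ 5, T is equally likely to be any of {1, 2, 3, 4, 5}.
E[T | T ≤ 5] = (1 + 2 + 3 + 4 + 5) / 5 = 3.

3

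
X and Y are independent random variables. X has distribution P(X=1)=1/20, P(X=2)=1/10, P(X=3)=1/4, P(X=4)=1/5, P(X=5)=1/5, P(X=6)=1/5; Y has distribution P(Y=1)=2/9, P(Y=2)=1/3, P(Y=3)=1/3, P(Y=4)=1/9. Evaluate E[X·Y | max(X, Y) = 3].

P(max(X, Y) = 3) = 49/180.
Summing XY·P(x,y) over outcomes with max(X, Y) = 3 gives 5/3.
E[X·Y | max(X, Y) = 3] = (5/3) / (49/180) = 300/49.

300/49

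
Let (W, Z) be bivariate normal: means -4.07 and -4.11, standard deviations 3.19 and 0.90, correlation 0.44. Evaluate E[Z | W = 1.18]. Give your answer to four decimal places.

The regression of Z on W has slope ρ·σ_Z/σ_W and passes through (μ_W, μ_Z).
E[Z | W=1.18] = -4.11 + (0.44)·(0.90/3.19)·(1.18 − (-4.07)) = -4.11 + (0.12414)·(5.25) = -3.4583.

-3.4583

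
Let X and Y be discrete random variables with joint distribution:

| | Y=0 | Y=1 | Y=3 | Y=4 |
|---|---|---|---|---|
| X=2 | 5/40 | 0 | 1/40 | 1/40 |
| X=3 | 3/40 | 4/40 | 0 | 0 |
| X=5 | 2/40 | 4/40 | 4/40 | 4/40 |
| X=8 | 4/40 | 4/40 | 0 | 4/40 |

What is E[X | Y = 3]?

P(Y = 3) = 1/8.
Σ X·P over the event = 2·(1/40) + 5·(4/40) = 11/20.
E[X | Y = 3] = (11/20) / (1/8) = 22/5.

22/5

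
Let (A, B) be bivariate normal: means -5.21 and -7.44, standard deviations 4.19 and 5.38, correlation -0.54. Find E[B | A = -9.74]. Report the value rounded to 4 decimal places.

For a bivariate normal, E[B | A=x] = μ_B + ρ·(σ_B/σ_A)·(x − μ_A).
E[B | A=-9.74] = -7.44 + (-0.54)·(5.38/4.19)·(-9.74 − (-5.21)) = -7.44 + (-0.693365)·(-4.53) = -4.2991.

-4.2991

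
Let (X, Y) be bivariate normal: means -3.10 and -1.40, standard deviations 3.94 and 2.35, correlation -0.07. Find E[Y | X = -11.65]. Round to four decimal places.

-1.0430

For a bivariate normal, E[Y | X=x] = μ_Y + ρ·(σ_Y/σ_X)·(x − μ_X).
E[Y | X=-11.65] = -1.40 + (-0.07)·(2.35/3.94)·(-11.65 − (-3.10)) = -1.40 + (-0.041751)·(-8.55) = -1.0430.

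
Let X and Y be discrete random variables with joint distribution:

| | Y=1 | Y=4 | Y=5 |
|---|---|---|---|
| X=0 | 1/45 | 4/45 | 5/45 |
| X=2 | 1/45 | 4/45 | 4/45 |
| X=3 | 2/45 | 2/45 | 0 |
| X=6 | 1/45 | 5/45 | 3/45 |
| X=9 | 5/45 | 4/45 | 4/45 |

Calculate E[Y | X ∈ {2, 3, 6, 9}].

124/35

P(X ∈ {2, 3, 6, 9}) = 7/9.
Summing Y·P(X=x,Y=y) over the conditioning event gives 124/45.
E[Y | X ∈ {2, 3, 6, 9}] = (124/45) / (7/9) = 124/35.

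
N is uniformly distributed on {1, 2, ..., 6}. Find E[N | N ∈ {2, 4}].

P(N ∈ {2, 4}) = 1/3.
Σ over the event: 2·1/6 + 4·1/6 = 1.
E[N | N ∈ {2, 4}] = (1) / (1/3) = 3.

3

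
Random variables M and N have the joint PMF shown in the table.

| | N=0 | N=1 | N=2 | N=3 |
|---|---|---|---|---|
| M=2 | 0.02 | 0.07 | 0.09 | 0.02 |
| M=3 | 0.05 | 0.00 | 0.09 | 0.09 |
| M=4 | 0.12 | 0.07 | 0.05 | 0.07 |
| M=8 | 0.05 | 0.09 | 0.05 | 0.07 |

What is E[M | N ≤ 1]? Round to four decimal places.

P(N ≤ 1) = 0.47.
Σ M·P over the event = 2·(0.02) + 2·(0.07) + 3·(0.05) + 4·(0.12) + 4·(0.07) + 8·(0.05) + 8·(0.09) = 2.21.
E[M | N ≤ 1] = (2.21) / (0.47) = 4.7021.

4.7021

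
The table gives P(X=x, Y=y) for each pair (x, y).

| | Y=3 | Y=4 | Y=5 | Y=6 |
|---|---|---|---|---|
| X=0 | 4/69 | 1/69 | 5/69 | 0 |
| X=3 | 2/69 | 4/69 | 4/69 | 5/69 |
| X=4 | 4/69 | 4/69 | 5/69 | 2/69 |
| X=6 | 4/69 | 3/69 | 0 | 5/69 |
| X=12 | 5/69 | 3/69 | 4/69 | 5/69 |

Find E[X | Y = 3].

106/19

P(Y = 3) = 19/69.
Σ X·P over the event = 0·(4/69) + 3·(2/69) + 4·(4/69) + 6·(4/69) + 12·(5/69) = 106/69.
E[X | Y = 3] = (106/69) / (19/69) = 106/19.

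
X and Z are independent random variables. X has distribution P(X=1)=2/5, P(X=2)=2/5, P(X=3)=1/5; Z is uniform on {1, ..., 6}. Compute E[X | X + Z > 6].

19/9

P(X + Z > 6) = 3/10.
Summing X·P(x,y) over outcomes with X + Z > 6 gives 19/30.
E[X | X + Z > 6] = (19/30) / (3/10) = 19/9.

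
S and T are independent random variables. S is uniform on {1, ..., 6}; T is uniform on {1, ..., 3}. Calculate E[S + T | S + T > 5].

64/9

Outcomes with S + T > 5: (3,3), (4,2), (4,3), (5,1), (5,2), (5,3), (6,1), (6,2), (6,3), each with probability 1/18.
E[S + T | S + T > 5] = (6 + 6 + 7 + 6 + 7 + 8 + 7 + 8 + 9) / 9 = 64/9.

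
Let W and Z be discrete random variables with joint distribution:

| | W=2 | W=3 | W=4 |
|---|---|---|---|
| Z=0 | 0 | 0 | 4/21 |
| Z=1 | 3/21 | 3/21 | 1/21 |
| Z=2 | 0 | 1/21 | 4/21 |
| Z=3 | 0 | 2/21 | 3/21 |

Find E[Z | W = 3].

P(W = 3) = 2/7.
Summing Z·P(W=x,Z=y) over the conditioning event gives 11/21.
E[Z | W = 3] = (11/21) / (2/7) = 11/6.

11/6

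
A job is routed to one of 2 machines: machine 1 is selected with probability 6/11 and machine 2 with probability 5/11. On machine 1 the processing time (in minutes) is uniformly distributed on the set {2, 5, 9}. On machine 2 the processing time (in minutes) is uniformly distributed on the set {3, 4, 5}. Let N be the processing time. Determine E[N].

E[N | machine 1] = (2+5+9)/3 = 16/3.
E[N | machine 2] = (3+4+5)/3 = 4.
E[N] = (6/11)·(16/3) + (5/11)·(4) = 52/11.

52/11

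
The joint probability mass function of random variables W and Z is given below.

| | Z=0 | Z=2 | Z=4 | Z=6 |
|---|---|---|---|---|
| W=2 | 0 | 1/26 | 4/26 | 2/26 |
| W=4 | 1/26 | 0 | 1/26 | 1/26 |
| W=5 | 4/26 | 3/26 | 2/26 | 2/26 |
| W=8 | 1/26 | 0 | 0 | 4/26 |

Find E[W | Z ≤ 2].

P(Z ≤ 2) = 5/13.
Σ W·P over the event = 2·(1/26) + 4·(1/26) + 5·(4/26) + 5·(3/26) + 8·(1/26) = 49/26.
E[W | Z ≤ 2] = (49/26) / (5/13) = 49/10.

49/10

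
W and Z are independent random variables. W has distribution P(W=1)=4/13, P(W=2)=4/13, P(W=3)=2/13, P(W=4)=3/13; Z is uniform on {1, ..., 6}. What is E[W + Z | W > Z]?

P(W > Z) = 17/78.
Summing (W+Z)·P(x,y) over outcomes with W > Z gives 14/13.
E[W + Z | W > Z] = (14/13) / (17/78) = 84/17.

84/17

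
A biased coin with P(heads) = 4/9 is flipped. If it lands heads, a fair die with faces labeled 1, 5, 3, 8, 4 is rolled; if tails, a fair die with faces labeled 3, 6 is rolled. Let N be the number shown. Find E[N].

131/30

E[N | heads] = (1+5+3+8+4)/5 = 21/5.
E[N | tails] = (3+6)/2 = 9/2.
By the law of total expectation,
E[N] = (4/9)·(21/5) + (5/9)·(9/2) = 131/30.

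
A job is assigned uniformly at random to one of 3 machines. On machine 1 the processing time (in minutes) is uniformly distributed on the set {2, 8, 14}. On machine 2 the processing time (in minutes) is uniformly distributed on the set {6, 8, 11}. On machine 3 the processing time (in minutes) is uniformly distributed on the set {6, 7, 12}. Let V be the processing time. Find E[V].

74/9

E[V | machine 1] = (2+8+14)/3 = 8.
E[V | machine 2] = (6+8+11)/3 = 25/3.
E[V | machine 3] = (6+7+12)/3 = 25/3.
E[V] = (1/3)·(8) + (1/3)·(25/3) + (1/3)·(25/3) = 74/9.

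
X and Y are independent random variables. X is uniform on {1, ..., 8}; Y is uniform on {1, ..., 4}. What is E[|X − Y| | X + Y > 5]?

P(X + Y > 5) = 11/16.
Summing |X−Y|·P(x,y) over outcomes with X + Y > 5 gives 35/16.
E[|X − Y| | X + Y > 5] = (35/16) / (11/16) = 35/11.

35/11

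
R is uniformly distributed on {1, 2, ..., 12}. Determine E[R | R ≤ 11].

Given R ≤ 11, R is equally likely to be any of {1, 2, 3, 4, 5, 6, 7, 8, 9, 10, 11}.
E[R | R ≤ 11] = (1 + 2 + 3 + 4 + 5 + 6 + 7 + 8 + 9 + 10 + 11) / 11 = 6.

6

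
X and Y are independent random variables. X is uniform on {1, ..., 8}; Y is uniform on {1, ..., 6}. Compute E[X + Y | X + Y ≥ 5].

P(X + Y ≥ 5) = 7/8.
Summing (X+Y)·P(x,y) over outcomes with X + Y ≥ 5 gives 91/12.
E[X + Y | X + Y ≥ 5] = (91/12) / (7/8) = 26/3.

26/3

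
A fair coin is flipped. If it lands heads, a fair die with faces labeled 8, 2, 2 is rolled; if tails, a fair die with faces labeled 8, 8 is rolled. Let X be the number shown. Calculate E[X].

6

E[X | heads] = (8+2+2)/3 = 4.
E[X | tails] = (8+8)/2 = 8.
By the law of total expectation,
E[X] = (1/2)·(4) + (1/2)·(8) = 6.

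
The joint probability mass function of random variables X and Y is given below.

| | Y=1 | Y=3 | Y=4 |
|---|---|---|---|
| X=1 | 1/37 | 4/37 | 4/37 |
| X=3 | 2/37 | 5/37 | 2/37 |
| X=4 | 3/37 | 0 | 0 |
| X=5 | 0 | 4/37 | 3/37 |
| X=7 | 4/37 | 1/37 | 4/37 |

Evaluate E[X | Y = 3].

23/7

P(Y = 3) = 14/37.
Σ X·P over the event = 1·(4/37) + 3·(5/37) + 5·(4/37) + 7·(1/37) = 46/37.
E[X | Y = 3] = (46/37) / (14/37) = 23/7.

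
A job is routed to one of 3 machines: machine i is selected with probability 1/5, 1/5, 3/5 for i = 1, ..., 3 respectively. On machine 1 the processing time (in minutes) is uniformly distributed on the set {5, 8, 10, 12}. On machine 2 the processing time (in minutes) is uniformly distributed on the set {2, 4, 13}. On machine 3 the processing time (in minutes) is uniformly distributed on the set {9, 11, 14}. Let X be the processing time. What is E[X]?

E[X | machine 1] = (5+8+10+12)/4 = 35/4.
E[X | machine 2] = (2+4+13)/3 = 19/3.
E[X | machine 3] = (9+11+14)/3 = 34/3.
By the law of total expectation,
E[X] = (1/5)·(35/4) + (1/5)·(19/3) + (3/5)·(34/3) = 589/60.

589/60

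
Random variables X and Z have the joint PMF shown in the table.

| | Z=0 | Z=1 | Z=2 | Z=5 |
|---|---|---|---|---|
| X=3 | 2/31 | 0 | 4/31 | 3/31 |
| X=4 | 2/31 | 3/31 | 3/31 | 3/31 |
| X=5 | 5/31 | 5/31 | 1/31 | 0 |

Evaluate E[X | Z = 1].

P(Z = 1) = 8/31.
Σ X·P over the event = 4·(3/31) + 5·(5/31) = 37/31.
E[X | Z = 1] = (37/31) / (8/31) = 37/8.

37/8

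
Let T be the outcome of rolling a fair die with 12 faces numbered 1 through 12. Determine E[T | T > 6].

19/2

Given T > 6, T is equally likely to be any of {7, 8, 9, 10, 11, 12}.
E[T | T > 6] = (7 + 8 + 9 + 10 + 11 + 12) / 6 = 19/2.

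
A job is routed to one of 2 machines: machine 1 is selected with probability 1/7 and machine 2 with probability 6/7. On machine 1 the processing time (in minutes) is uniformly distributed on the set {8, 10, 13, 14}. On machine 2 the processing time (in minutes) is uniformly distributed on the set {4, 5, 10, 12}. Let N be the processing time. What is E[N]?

E[N | machine 1] = (8+10+13+14)/4 = 45/4.
E[N | machine 2] = (4+5+10+12)/4 = 31/4.
E[N] = (1/7)·(45/4) + (6/7)·(31/4) = 33/4.

33/4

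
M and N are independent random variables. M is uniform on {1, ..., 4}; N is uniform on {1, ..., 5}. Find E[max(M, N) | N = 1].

5/2

Outcomes with N = 1: (1,1), (2,1), (3,1), (4,1), each with probability 1/20.
E[max(M, N) | N = 1] = (1 + 2 + 3 + 4) / 4 = 5/2.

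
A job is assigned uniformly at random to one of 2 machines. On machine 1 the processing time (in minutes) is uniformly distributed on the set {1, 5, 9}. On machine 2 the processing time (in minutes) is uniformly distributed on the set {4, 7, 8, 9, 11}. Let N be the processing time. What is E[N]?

E[N | machine 1] = (1+5+9)/3 = 5.
E[N | machine 2] = (4+7+8+9+11)/5 = 39/5.
E[N] = (1/2)·(5) + (1/2)·(39/5) = 32/5.

32/5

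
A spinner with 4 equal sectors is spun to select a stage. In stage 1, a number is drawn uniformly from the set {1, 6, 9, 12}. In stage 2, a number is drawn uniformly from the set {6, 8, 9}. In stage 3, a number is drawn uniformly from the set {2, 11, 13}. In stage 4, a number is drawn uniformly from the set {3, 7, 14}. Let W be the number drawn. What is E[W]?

E[W | stage 1] = (1+6+9+12)/4 = 7.
E[W | stage 2] = (6+8+9)/3 = 23/3.
E[W | stage 3] = (2+11+13)/3 = 26/3.
E[W | stage 4] = (3+7+14)/3 = 8.
By the law of total expectation,
E[W] = (1/4)·(7) + (1/4)·(23/3) + (1/4)·(26/3) + (1/4)·(8) = 47/6.

47/6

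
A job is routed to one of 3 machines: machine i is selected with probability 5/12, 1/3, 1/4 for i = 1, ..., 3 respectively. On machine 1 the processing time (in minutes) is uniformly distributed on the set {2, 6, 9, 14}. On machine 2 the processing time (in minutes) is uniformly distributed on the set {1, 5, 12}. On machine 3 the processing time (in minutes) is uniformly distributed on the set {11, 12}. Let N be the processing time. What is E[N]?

389/48

E[N | machine 1] = (2+6+9+14)/4 = 31/4.
E[N | machine 2] = (1+5+12)/3 = 6.
E[N | machine 3] = (11+12)/2 = 23/2.
E[N] = (5/12)·(31/4) + (1/3)·(6) + (1/4)·(23/2) = 389/48.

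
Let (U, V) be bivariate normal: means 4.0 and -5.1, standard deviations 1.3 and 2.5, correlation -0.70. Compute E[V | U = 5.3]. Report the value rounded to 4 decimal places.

The regression of V on U has slope ρ·σ_V/σ_U and passes through (μ_U, μ_V).
E[V | U=5.3] = -5.1 + (-0.70)·(2.5/1.3)·(5.3 − (4.0)) = -5.1 + (-1.34615)·(1.3) = -6.8500.

-6.8500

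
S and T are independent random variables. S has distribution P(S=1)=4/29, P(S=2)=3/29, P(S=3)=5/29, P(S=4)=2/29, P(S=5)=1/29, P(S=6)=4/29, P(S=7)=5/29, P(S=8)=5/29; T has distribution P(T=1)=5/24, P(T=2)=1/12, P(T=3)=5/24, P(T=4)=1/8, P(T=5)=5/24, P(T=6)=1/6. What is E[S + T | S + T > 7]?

P(S + T > 7) = 69/116.
Summing (S+T)·P(x,y) over outcomes with S + T > 7 gives 1427/232.
E[S + T | S + T > 7] = (1427/232) / (69/116) = 1427/138.

1427/138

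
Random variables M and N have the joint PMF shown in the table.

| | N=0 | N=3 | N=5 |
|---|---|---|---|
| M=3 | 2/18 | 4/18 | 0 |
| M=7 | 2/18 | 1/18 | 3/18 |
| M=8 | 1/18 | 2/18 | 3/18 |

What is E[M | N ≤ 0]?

28/5

P(N ≤ 0) = 5/18.
Σ M·P over the event = 3·(2/18) + 7·(2/18) + 8·(1/18) = 14/9.
E[M | N ≤ 0] = (14/9) / (5/18) = 28/5.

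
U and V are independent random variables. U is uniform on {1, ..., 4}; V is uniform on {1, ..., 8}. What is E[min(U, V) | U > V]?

5/3

Outcomes with U > V: (2,1), (3,1), (3,2), (4,1), (4,2), (4,3), each with probability 1/32.
E[min(U, V) | U > V] = (1 + 1 + 2 + 1 + 2 + 3) / 6 = 5/3.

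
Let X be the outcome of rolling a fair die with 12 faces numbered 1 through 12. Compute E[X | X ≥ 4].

Given X ≥ 4, X is equally likely to be any of {4, 5, 6, 7, 8, 9, 10, 11, 12}.
E[X | X ≥ 4] = (4 + 5 + 6 + 7 + 8 + 9 + 10 + 11 + 12) / 9 = 8.

8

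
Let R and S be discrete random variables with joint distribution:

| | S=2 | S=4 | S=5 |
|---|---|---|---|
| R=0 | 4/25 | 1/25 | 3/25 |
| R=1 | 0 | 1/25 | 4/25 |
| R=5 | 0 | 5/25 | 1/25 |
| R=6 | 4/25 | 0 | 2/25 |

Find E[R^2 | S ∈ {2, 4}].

P(S ∈ {2, 4}) = 3/5.
Σ R^2·P over the event = 0·(4/25) + 0·(1/25) + 1·(1/25) + 25·(5/25) + 36·(4/25) = 54/5.
E[R^2 | S ∈ {2, 4}] = (54/5) / (3/5) = 18.

18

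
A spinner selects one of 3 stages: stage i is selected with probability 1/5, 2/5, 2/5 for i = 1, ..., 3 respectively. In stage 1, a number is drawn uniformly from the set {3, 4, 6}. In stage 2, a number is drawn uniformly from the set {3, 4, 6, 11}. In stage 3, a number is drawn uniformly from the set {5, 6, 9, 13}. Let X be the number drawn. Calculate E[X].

E[X | stage 1] = (3+4+6)/3 = 13/3.
E[X | stage 2] = (3+4+6+11)/4 = 6.
E[X | stage 3] = (5+6+9+13)/4 = 33/4.
By the law of total expectation,
E[X] = (1/5)·(13/3) + (2/5)·(6) + (2/5)·(33/4) = 197/30.

197/30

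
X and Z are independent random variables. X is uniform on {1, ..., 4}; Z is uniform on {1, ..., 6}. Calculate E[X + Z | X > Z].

5

Outcomes with X > Z: (2,1), (3,1), (3,2), (4,1), (4,2), (4,3), each with probability 1/24.
E[X + Z | X > Z] = (3 + 4 + 5 + 5 + 6 + 7) / 6 = 5.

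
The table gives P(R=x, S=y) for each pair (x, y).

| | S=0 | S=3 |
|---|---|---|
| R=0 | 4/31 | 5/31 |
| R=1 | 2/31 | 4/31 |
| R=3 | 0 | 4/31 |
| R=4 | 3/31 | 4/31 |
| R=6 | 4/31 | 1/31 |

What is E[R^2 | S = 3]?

P(S = 3) = 18/31.
Σ R^2·P over the event = 0·(5/31) + 1·(4/31) + 9·(4/31) + 16·(4/31) + 36·(1/31) = 140/31.
E[R^2 | S = 3] = (140/31) / (18/31) = 70/9.

70/9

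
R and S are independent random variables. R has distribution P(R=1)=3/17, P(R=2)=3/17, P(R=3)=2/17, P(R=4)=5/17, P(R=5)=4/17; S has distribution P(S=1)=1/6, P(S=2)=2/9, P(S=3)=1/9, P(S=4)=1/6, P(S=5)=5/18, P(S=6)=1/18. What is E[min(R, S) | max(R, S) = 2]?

15/11

P(max(R, S) = 2) = 11/102.
Summing min(R,S)·P(x,y) over outcomes with max(R, S) = 2 gives 5/34.
E[min(R, S) | max(R, S) = 2] = (5/34) / (11/102) = 15/11.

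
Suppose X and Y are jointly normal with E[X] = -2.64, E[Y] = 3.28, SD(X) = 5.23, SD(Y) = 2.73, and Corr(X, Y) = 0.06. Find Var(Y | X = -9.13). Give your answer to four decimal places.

7.4261

For a bivariate normal, Var(Y | X=x) = σ_Y²(1 − ρ²).
Var(Y | X=-9.13) = (2.73)²·(1 − (0.06)²) = 7.4529·0.9964 = 7.4261.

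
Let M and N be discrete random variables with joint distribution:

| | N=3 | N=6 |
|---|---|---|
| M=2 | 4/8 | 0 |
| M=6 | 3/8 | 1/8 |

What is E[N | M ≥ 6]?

P(M ≥ 6) = 1/2.
Σ N·P over the event = 3·(3/8) + 6·(1/8) = 15/8.
E[N | M ≥ 6] = (15/8) / (1/2) = 15/4.

15/4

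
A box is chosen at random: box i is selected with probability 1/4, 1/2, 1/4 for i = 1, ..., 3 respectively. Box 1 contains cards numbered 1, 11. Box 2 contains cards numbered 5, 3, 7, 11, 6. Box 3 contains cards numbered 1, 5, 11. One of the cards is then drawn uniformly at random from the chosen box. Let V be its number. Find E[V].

E[V | box 1] = (1+11)/2 = 6.
E[V | box 2] = (5+3+7+11+6)/5 = 32/5.
E[V | box 3] = (1+5+11)/3 = 17/3.
By the law of total expectation,
E[V] = (1/4)·(6) + (1/2)·(32/5) + (1/4)·(17/3) = 367/60.

367/60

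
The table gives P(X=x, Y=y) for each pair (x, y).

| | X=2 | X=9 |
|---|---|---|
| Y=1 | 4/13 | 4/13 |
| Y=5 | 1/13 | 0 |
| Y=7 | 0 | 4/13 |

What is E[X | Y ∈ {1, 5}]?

46/9

P(Y ∈ {1, 5}) = 9/13.
Σ X·P over the event = 2·(4/13) + 2·(1/13) + 9·(4/13) = 46/13.
E[X | Y ∈ {1, 5}] = (46/13) / (9/13) = 46/9.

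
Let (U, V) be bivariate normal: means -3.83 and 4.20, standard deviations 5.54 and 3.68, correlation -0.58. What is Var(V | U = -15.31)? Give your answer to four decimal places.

8.9867

Var(V | U=x) = (1 − ρ²)·σ_V².
Var(V | U=-15.31) = (3.68)²·(1 − (-0.58)²) = 13.5424·0.6636 = 8.9867.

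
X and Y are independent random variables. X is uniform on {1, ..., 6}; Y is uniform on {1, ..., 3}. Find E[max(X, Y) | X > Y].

53/12

P(X > Y) = 2/3.
Summing max(X,Y)·P(x,y) over outcomes with X > Y gives 53/18.
E[max(X, Y) | X > Y] = (53/18) / (2/3) = 53/12.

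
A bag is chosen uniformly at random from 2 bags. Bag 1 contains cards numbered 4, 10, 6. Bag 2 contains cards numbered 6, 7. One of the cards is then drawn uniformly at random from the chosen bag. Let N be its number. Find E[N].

E[N | bag 1] = (4+10+6)/3 = 20/3.
E[N | bag 2] = (6+7)/2 = 13/2.
By the law of total expectation,
E[N] = (1/2)·(20/3) + (1/2)·(13/2) = 79/12.

79/12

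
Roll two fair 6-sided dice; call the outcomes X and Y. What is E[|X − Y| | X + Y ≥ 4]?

68/33

P(X + Y ≥ 4) = 11/12.
Summing |X−Y|·P(x,y) over outcomes with X + Y ≥ 4 gives 17/9.
E[|X − Y| | X + Y ≥ 4] = (17/9) / (11/12) = 68/33.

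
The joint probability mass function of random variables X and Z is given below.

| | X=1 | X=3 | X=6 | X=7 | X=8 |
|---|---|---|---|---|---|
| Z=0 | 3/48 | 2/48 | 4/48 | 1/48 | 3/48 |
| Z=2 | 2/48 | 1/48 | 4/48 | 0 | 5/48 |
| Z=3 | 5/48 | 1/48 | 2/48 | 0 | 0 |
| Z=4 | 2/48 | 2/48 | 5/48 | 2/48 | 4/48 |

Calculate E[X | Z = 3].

P(Z = 3) = 1/6.
Σ X·P over the event = 1·(5/48) + 3·(1/48) + 6·(2/48) = 5/12.
E[X | Z = 3] = (5/12) / (1/6) = 5/2.

5/2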